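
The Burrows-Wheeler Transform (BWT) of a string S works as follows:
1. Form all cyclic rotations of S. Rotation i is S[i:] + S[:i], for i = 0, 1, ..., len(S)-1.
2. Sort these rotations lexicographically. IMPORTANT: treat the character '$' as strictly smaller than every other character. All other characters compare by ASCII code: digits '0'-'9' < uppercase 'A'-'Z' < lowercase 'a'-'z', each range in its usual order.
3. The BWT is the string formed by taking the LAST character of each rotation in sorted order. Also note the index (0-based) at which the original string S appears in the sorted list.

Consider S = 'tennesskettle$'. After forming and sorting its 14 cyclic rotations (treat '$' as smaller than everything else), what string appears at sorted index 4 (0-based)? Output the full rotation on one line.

All 14 rotations (rotation i = S[i:]+S[:i]):
  rot[0] = tennesskettle$
  rot[1] = ennesskettle$t
  rot[2] = nnesskettle$te
  rot[3] = nesskettle$ten
  rot[4] = esskettle$tenn
  rot[5] = sskettle$tenne
  rot[6] = skettle$tennes
  rot[7] = kettle$tenness
  rot[8] = ettle$tennessk
  rot[9] = ttle$tennesske
  rot[10] = tle$tennessket
  rot[11] = le$tennesskett
  rot[12] = e$tennesskettl
  rot[13] = $tennesskettle
Sorted (with $ < everything):
  sorted[0] = $tennesskettle
  sorted[1] = e$tennesskettl
  sorted[2] = ennesskettle$t
  sorted[3] = esskettle$tenn
  sorted[4] = ettle$tennessk
  sorted[5] = kettle$tenness
  sorted[6] = le$tennesskett
  sorted[7] = nesskettle$ten
  sorted[8] = nnesskettle$te
  sorted[9] = skettle$tennes
  sorted[10] = sskettle$tenne
  sorted[11] = tennesskettle$
  sorted[12] = tle$tennessket
  sorted[13] = ttle$tennesske
sorted[4] = ettle$tennessk

Answer: ettle$tennessk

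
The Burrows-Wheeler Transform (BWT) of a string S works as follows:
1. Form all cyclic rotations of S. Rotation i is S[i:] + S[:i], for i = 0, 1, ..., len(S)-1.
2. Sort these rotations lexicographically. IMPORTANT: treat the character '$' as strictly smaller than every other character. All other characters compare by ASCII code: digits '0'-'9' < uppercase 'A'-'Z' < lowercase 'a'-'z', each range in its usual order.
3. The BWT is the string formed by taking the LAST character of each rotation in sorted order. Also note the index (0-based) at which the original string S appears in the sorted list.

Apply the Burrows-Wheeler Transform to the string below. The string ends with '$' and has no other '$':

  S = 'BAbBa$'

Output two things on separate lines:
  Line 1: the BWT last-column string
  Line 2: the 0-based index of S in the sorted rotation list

All 6 rotations (rotation i = S[i:]+S[:i]):
  rot[0] = BAbBa$
  rot[1] = AbBa$B
  rot[2] = bBa$BA
  rot[3] = Ba$BAb
  rot[4] = a$BAbB
  rot[5] = $BAbBa
Sorted (with $ < everything):
  sorted[0] = $BAbBa  (last char: 'a')
  sorted[1] = AbBa$B  (last char: 'B')
  sorted[2] = BAbBa$  (last char: '$')
  sorted[3] = Ba$BAb  (last char: 'b')
  sorted[4] = a$BAbB  (last char: 'B')
  sorted[5] = bBa$BA  (last char: 'A')
Last column: aB$bBA
Original string S is at sorted index 2

Answer: aB$bBA
2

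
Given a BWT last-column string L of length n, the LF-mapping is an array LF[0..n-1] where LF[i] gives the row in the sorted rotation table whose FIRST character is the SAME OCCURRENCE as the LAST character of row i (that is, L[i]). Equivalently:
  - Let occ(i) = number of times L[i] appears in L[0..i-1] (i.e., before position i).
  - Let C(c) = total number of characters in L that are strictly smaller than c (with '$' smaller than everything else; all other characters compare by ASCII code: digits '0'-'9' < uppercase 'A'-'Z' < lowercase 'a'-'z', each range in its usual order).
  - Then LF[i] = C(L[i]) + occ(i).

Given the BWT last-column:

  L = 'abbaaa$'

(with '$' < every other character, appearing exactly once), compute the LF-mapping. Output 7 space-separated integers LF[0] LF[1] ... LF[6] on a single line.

Char counts: '$':1, 'a':4, 'b':2
C (first-col start): C('$')=0, C('a')=1, C('b')=5
L[0]='a': occ=0, LF[0]=C('a')+0=1+0=1
L[1]='b': occ=0, LF[1]=C('b')+0=5+0=5
L[2]='b': occ=1, LF[2]=C('b')+1=5+1=6
L[3]='a': occ=1, LF[3]=C('a')+1=1+1=2
L[4]='a': occ=2, LF[4]=C('a')+2=1+2=3
L[5]='a': occ=3, LF[5]=C('a')+3=1+3=4
L[6]='$': occ=0, LF[6]=C('$')+0=0+0=0

Answer: 1 5 6 2 3 4 0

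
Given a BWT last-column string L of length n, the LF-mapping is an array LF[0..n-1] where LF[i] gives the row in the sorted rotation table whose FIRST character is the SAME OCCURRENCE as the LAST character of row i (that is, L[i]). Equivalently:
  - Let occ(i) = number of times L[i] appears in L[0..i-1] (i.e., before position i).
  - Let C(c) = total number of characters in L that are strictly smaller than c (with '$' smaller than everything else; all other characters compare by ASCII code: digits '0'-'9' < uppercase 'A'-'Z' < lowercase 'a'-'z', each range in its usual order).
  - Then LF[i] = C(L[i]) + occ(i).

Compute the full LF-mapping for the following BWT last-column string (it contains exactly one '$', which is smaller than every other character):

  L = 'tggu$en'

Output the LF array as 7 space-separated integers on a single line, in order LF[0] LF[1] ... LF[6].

Char counts: '$':1, 'e':1, 'g':2, 'n':1, 't':1, 'u':1
C (first-col start): C('$')=0, C('e')=1, C('g')=2, C('n')=4, C('t')=5, C('u')=6
L[0]='t': occ=0, LF[0]=C('t')+0=5+0=5
L[1]='g': occ=0, LF[1]=C('g')+0=2+0=2
L[2]='g': occ=1, LF[2]=C('g')+1=2+1=3
L[3]='u': occ=0, LF[3]=C('u')+0=6+0=6
L[4]='$': occ=0, LF[4]=C('$')+0=0+0=0
L[5]='e': occ=0, LF[5]=C('e')+0=1+0=1
L[6]='n': occ=0, LF[6]=C('n')+0=4+0=4

Answer: 5 2 3 6 0 1 4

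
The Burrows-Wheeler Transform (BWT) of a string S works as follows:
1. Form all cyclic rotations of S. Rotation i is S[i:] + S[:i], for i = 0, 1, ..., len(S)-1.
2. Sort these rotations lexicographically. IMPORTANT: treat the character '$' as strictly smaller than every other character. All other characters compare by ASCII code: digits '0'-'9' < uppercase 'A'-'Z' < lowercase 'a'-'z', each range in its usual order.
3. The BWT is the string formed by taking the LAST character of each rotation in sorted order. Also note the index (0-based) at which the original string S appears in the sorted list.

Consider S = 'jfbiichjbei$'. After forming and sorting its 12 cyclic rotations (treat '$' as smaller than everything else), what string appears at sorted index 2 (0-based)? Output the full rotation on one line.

Answer: biichjbei$jf

Derivation:
All 12 rotations (rotation i = S[i:]+S[:i]):
  rot[0] = jfbiichjbei$
  rot[1] = fbiichjbei$j
  rot[2] = biichjbei$jf
  rot[3] = iichjbei$jfb
  rot[4] = ichjbei$jfbi
  rot[5] = chjbei$jfbii
  rot[6] = hjbei$jfbiic
  rot[7] = jbei$jfbiich
  rot[8] = bei$jfbiichj
  rot[9] = ei$jfbiichjb
  rot[10] = i$jfbiichjbe
  rot[11] = $jfbiichjbei
Sorted (with $ < everything):
  sorted[0] = $jfbiichjbei
  sorted[1] = bei$jfbiichj
  sorted[2] = biichjbei$jf
  sorted[3] = chjbei$jfbii
  sorted[4] = ei$jfbiichjb
  sorted[5] = fbiichjbei$j
  sorted[6] = hjbei$jfbiic
  sorted[7] = i$jfbiichjbe
  sorted[8] = ichjbei$jfbi
  sorted[9] = iichjbei$jfb
  sorted[10] = jbei$jfbiich
  sorted[11] = jfbiichjbei$
sorted[2] = biichjbei$jf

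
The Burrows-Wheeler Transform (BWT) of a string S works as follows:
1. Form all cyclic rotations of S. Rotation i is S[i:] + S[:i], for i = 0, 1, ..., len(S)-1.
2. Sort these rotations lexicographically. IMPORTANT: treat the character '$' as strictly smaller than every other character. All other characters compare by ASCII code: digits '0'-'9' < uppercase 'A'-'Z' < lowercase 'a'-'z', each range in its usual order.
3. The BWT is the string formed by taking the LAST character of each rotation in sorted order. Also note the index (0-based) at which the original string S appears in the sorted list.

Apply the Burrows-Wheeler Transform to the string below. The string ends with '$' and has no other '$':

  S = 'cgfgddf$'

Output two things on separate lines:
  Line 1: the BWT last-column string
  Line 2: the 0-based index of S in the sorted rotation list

Answer: f$gddgfc
1

Derivation:
All 8 rotations (rotation i = S[i:]+S[:i]):
  rot[0] = cgfgddf$
  rot[1] = gfgddf$c
  rot[2] = fgddf$cg
  rot[3] = gddf$cgf
  rot[4] = ddf$cgfg
  rot[5] = df$cgfgd
  rot[6] = f$cgfgdd
  rot[7] = $cgfgddf
Sorted (with $ < everything):
  sorted[0] = $cgfgddf  (last char: 'f')
  sorted[1] = cgfgddf$  (last char: '$')
  sorted[2] = ddf$cgfg  (last char: 'g')
  sorted[3] = df$cgfgd  (last char: 'd')
  sorted[4] = f$cgfgdd  (last char: 'd')
  sorted[5] = fgddf$cg  (last char: 'g')
  sorted[6] = gddf$cgf  (last char: 'f')
  sorted[7] = gfgddf$c  (last char: 'c')
Last column: f$gddgfc
Original string S is at sorted index 1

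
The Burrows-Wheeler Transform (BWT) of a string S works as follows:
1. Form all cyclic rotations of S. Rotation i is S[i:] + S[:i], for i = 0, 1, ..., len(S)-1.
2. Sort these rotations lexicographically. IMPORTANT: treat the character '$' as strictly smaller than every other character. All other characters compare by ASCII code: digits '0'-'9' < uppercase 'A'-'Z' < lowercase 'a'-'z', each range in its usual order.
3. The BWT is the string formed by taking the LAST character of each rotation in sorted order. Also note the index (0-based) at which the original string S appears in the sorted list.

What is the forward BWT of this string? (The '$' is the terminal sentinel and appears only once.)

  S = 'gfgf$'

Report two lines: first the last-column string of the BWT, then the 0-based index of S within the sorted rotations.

All 5 rotations (rotation i = S[i:]+S[:i]):
  rot[0] = gfgf$
  rot[1] = fgf$g
  rot[2] = gf$gf
  rot[3] = f$gfg
  rot[4] = $gfgf
Sorted (with $ < everything):
  sorted[0] = $gfgf  (last char: 'f')
  sorted[1] = f$gfg  (last char: 'g')
  sorted[2] = fgf$g  (last char: 'g')
  sorted[3] = gf$gf  (last char: 'f')
  sorted[4] = gfgf$  (last char: '$')
Last column: fggf$
Original string S is at sorted index 4

Answer: fggf$
4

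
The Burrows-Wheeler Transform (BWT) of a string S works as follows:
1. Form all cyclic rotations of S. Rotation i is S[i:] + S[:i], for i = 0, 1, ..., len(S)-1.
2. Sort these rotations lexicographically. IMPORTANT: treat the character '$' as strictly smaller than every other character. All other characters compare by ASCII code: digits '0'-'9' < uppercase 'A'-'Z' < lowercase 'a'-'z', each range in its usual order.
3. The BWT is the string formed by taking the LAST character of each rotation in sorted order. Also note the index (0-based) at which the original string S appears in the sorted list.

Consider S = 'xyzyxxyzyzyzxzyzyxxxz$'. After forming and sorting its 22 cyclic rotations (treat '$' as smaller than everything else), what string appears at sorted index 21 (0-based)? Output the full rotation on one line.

Answer: zyzyzxzyzyxxxz$xyzyxxy

Derivation:
All 22 rotations (rotation i = S[i:]+S[:i]):
  rot[0] = xyzyxxyzyzyzxzyzyxxxz$
  rot[1] = yzyxxyzyzyzxzyzyxxxz$x
  rot[2] = zyxxyzyzyzxzyzyxxxz$xy
  rot[3] = yxxyzyzyzxzyzyxxxz$xyz
  rot[4] = xxyzyzyzxzyzyxxxz$xyzy
  rot[5] = xyzyzyzxzyzyxxxz$xyzyx
  rot[6] = yzyzyzxzyzyxxxz$xyzyxx
  rot[7] = zyzyzxzyzyxxxz$xyzyxxy
  rot[8] = yzyzxzyzyxxxz$xyzyxxyz
  rot[9] = zyzxzyzyxxxz$xyzyxxyzy
  rot[10] = yzxzyzyxxxz$xyzyxxyzyz
  rot[11] = zxzyzyxxxz$xyzyxxyzyzy
  rot[12] = xzyzyxxxz$xyzyxxyzyzyz
  rot[13] = zyzyxxxz$xyzyxxyzyzyzx
  rot[14] = yzyxxxz$xyzyxxyzyzyzxz
  rot[15] = zyxxxz$xyzyxxyzyzyzxzy
  rot[16] = yxxxz$xyzyxxyzyzyzxzyz
  rot[17] = xxxz$xyzyxxyzyzyzxzyzy
  rot[18] = xxz$xyzyxxyzyzyzxzyzyx
  rot[19] = xz$xyzyxxyzyzyzxzyzyxx
  rot[20] = z$xyzyxxyzyzyzxzyzyxxx
  rot[21] = $xyzyxxyzyzyzxzyzyxxxz
Sorted (with $ < everything):
  sorted[0] = $xyzyxxyzyzyzxzyzyxxxz
  sorted[1] = xxxz$xyzyxxyzyzyzxzyzy
  sorted[2] = xxyzyzyzxzyzyxxxz$xyzy
  sorted[3] = xxz$xyzyxxyzyzyzxzyzyx
  sorted[4] = xyzyxxyzyzyzxzyzyxxxz$
  sorted[5] = xyzyzyzxzyzyxxxz$xyzyx
  sorted[6] = xz$xyzyxxyzyzyzxzyzyxx
  sorted[7] = xzyzyxxxz$xyzyxxyzyzyz
  sorted[8] = yxxxz$xyzyxxyzyzyzxzyz
  sorted[9] = yxxyzyzyzxzyzyxxxz$xyz
  sorted[10] = yzxzyzyxxxz$xyzyxxyzyz
  sorted[11] = yzyxxxz$xyzyxxyzyzyzxz
  sorted[12] = yzyxxyzyzyzxzyzyxxxz$x
  sorted[13] = yzyzxzyzyxxxz$xyzyxxyz
  sorted[14] = yzyzyzxzyzyxxxz$xyzyxx
  sorted[15] = z$xyzyxxyzyzyzxzyzyxxx
  sorted[16] = zxzyzyxxxz$xyzyxxyzyzy
  sorted[17] = zyxxxz$xyzyxxyzyzyzxzy
  sorted[18] = zyxxyzyzyzxzyzyxxxz$xy
  sorted[19] = zyzxzyzyxxxz$xyzyxxyzy
  sorted[20] = zyzyxxxz$xyzyxxyzyzyzx
  sorted[21] = zyzyzxzyzyxxxz$xyzyxxy
sorted[21] = zyzyzxzyzyxxxz$xyzyxxy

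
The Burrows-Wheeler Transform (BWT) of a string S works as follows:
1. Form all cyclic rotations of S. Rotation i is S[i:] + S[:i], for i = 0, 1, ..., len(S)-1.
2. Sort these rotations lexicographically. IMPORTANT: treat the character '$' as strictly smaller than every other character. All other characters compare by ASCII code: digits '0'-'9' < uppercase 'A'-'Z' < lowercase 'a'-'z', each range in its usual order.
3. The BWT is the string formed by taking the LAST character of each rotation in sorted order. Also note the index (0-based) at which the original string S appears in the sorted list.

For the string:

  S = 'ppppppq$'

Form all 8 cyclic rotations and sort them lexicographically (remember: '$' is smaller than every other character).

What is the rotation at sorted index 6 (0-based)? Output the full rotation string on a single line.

All 8 rotations (rotation i = S[i:]+S[:i]):
  rot[0] = ppppppq$
  rot[1] = pppppq$p
  rot[2] = ppppq$pp
  rot[3] = pppq$ppp
  rot[4] = ppq$pppp
  rot[5] = pq$ppppp
  rot[6] = q$pppppp
  rot[7] = $ppppppq
Sorted (with $ < everything):
  sorted[0] = $ppppppq
  sorted[1] = ppppppq$
  sorted[2] = pppppq$p
  sorted[3] = ppppq$pp
  sorted[4] = pppq$ppp
  sorted[5] = ppq$pppp
  sorted[6] = pq$ppppp
  sorted[7] = q$pppppp
sorted[6] = pq$ppppp

Answer: pq$ppppp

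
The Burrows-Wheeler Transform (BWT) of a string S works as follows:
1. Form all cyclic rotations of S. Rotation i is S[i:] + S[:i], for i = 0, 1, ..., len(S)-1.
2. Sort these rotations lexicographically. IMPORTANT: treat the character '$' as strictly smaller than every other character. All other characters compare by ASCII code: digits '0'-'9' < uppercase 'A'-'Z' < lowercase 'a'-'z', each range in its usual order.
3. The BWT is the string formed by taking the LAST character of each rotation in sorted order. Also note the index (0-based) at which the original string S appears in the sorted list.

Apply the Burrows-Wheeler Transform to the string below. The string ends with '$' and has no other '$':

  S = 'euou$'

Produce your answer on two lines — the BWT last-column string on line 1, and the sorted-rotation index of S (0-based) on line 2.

All 5 rotations (rotation i = S[i:]+S[:i]):
  rot[0] = euou$
  rot[1] = uou$e
  rot[2] = ou$eu
  rot[3] = u$euo
  rot[4] = $euou
Sorted (with $ < everything):
  sorted[0] = $euou  (last char: 'u')
  sorted[1] = euou$  (last char: '$')
  sorted[2] = ou$eu  (last char: 'u')
  sorted[3] = u$euo  (last char: 'o')
  sorted[4] = uou$e  (last char: 'e')
Last column: u$uoe
Original string S is at sorted index 1

Answer: u$uoe
1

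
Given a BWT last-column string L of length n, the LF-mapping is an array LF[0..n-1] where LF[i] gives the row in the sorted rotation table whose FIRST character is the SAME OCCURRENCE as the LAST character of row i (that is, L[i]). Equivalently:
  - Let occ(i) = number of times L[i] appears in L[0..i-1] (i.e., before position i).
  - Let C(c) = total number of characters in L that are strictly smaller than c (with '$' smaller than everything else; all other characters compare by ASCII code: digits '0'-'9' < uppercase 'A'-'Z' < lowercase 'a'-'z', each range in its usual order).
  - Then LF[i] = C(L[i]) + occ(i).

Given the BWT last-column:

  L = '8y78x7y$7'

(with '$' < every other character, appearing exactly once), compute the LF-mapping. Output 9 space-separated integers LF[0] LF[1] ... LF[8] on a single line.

Char counts: '$':1, '7':3, '8':2, 'x':1, 'y':2
C (first-col start): C('$')=0, C('7')=1, C('8')=4, C('x')=6, C('y')=7
L[0]='8': occ=0, LF[0]=C('8')+0=4+0=4
L[1]='y': occ=0, LF[1]=C('y')+0=7+0=7
L[2]='7': occ=0, LF[2]=C('7')+0=1+0=1
L[3]='8': occ=1, LF[3]=C('8')+1=4+1=5
L[4]='x': occ=0, LF[4]=C('x')+0=6+0=6
L[5]='7': occ=1, LF[5]=C('7')+1=1+1=2
L[6]='y': occ=1, LF[6]=C('y')+1=7+1=8
L[7]='$': occ=0, LF[7]=C('$')+0=0+0=0
L[8]='7': occ=2, LF[8]=C('7')+2=1+2=3

Answer: 4 7 1 5 6 2 8 0 3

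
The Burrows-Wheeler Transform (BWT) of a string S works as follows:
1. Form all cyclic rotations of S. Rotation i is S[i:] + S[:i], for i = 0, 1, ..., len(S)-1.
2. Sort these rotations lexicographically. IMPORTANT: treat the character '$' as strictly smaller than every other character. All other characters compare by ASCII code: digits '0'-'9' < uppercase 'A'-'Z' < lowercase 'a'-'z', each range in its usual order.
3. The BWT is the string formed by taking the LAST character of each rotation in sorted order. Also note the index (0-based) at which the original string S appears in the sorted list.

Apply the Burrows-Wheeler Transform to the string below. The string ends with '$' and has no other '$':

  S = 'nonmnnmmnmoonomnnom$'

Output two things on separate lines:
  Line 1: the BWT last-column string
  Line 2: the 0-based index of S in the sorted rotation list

All 20 rotations (rotation i = S[i:]+S[:i]):
  rot[0] = nonmnnmmnmoonomnnom$
  rot[1] = onmnnmmnmoonomnnom$n
  rot[2] = nmnnmmnmoonomnnom$no
  rot[3] = mnnmmnmoonomnnom$non
  rot[4] = nnmmnmoonomnnom$nonm
  rot[5] = nmmnmoonomnnom$nonmn
  rot[6] = mmnmoonomnnom$nonmnn
  rot[7] = mnmoonomnnom$nonmnnm
  rot[8] = nmoonomnnom$nonmnnmm
  rot[9] = moonomnnom$nonmnnmmn
  rot[10] = oonomnnom$nonmnnmmnm
  rot[11] = onomnnom$nonmnnmmnmo
  rot[12] = nomnnom$nonmnnmmnmoo
  rot[13] = omnnom$nonmnnmmnmoon
  rot[14] = mnnom$nonmnnmmnmoono
  rot[15] = nnom$nonmnnmmnmoonom
  rot[16] = nom$nonmnnmmnmoonomn
  rot[17] = om$nonmnnmmnmoonomnn
  rot[18] = m$nonmnnmmnmoonomnno
  rot[19] = $nonmnnmmnmoonomnnom
Sorted (with $ < everything):
  sorted[0] = $nonmnnmmnmoonomnnom  (last char: 'm')
  sorted[1] = m$nonmnnmmnmoonomnno  (last char: 'o')
  sorted[2] = mmnmoonomnnom$nonmnn  (last char: 'n')
  sorted[3] = mnmoonomnnom$nonmnnm  (last char: 'm')
  sorted[4] = mnnmmnmoonomnnom$non  (last char: 'n')
  sorted[5] = mnnom$nonmnnmmnmoono  (last char: 'o')
  sorted[6] = moonomnnom$nonmnnmmn  (last char: 'n')
  sorted[7] = nmmnmoonomnnom$nonmn  (last char: 'n')
  sorted[8] = nmnnmmnmoonomnnom$no  (last char: 'o')
  sorted[9] = nmoonomnnom$nonmnnmm  (last char: 'm')
  sorted[10] = nnmmnmoonomnnom$nonm  (last char: 'm')
  sorted[11] = nnom$nonmnnmmnmoonom  (last char: 'm')
  sorted[12] = nom$nonmnnmmnmoonomn  (last char: 'n')
  sorted[13] = nomnnom$nonmnnmmnmoo  (last char: 'o')
  sorted[14] = nonmnnmmnmoonomnnom$  (last char: '$')
  sorted[15] = om$nonmnnmmnmoonomnn  (last char: 'n')
  sorted[16] = omnnom$nonmnnmmnmoon  (last char: 'n')
  sorted[17] = onmnnmmnmoonomnnom$n  (last char: 'n')
  sorted[18] = onomnnom$nonmnnmmnmo  (last char: 'o')
  sorted[19] = oonomnnom$nonmnnmmnm  (last char: 'm')
Last column: monmnonnommmno$nnnom
Original string S is at sorted index 14

Answer: monmnonnommmno$nnnom
14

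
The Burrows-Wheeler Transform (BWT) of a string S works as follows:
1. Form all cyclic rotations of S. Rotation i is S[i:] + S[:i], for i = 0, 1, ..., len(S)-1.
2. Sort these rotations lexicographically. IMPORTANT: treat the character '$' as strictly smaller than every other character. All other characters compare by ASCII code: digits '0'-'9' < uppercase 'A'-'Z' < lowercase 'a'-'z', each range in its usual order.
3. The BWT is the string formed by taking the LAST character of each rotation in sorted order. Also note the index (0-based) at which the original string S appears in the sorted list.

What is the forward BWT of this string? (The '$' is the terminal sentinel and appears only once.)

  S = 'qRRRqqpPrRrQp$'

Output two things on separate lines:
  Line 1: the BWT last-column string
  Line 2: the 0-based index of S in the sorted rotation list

Answer: pprqRRrQq$qRRP
9

Derivation:
All 14 rotations (rotation i = S[i:]+S[:i]):
  rot[0] = qRRRqqpPrRrQp$
  rot[1] = RRRqqpPrRrQp$q
  rot[2] = RRqqpPrRrQp$qR
  rot[3] = RqqpPrRrQp$qRR
  rot[4] = qqpPrRrQp$qRRR
  rot[5] = qpPrRrQp$qRRRq
  rot[6] = pPrRrQp$qRRRqq
  rot[7] = PrRrQp$qRRRqqp
  rot[8] = rRrQp$qRRRqqpP
  rot[9] = RrQp$qRRRqqpPr
  rot[10] = rQp$qRRRqqpPrR
  rot[11] = Qp$qRRRqqpPrRr
  rot[12] = p$qRRRqqpPrRrQ
  rot[13] = $qRRRqqpPrRrQp
Sorted (with $ < everything):
  sorted[0] = $qRRRqqpPrRrQp  (last char: 'p')
  sorted[1] = PrRrQp$qRRRqqp  (last char: 'p')
  sorted[2] = Qp$qRRRqqpPrRr  (last char: 'r')
  sorted[3] = RRRqqpPrRrQp$q  (last char: 'q')
  sorted[4] = RRqqpPrRrQp$qR  (last char: 'R')
  sorted[5] = RqqpPrRrQp$qRR  (last char: 'R')
  sorted[6] = RrQp$qRRRqqpPr  (last char: 'r')
  sorted[7] = p$qRRRqqpPrRrQ  (last char: 'Q')
  sorted[8] = pPrRrQp$qRRRqq  (last char: 'q')
  sorted[9] = qRRRqqpPrRrQp$  (last char: '$')
  sorted[10] = qpPrRrQp$qRRRq  (last char: 'q')
  sorted[11] = qqpPrRrQp$qRRR  (last char: 'R')
  sorted[12] = rQp$qRRRqqpPrR  (last char: 'R')
  sorted[13] = rRrQp$qRRRqqpP  (last char: 'P')
Last column: pprqRRrQq$qRRP
Original string S is at sorted index 9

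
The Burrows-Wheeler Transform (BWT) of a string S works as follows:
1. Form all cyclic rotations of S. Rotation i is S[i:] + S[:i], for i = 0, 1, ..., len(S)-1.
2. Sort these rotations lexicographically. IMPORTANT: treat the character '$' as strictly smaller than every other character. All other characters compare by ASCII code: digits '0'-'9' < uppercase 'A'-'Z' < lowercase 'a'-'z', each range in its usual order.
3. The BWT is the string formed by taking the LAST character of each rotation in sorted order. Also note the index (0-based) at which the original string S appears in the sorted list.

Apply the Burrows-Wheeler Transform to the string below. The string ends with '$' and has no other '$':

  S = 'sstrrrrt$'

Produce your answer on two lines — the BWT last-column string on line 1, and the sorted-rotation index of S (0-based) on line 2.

Answer: ttrrr$srs
5

Derivation:
All 9 rotations (rotation i = S[i:]+S[:i]):
  rot[0] = sstrrrrt$
  rot[1] = strrrrt$s
  rot[2] = trrrrt$ss
  rot[3] = rrrrt$sst
  rot[4] = rrrt$sstr
  rot[5] = rrt$sstrr
  rot[6] = rt$sstrrr
  rot[7] = t$sstrrrr
  rot[8] = $sstrrrrt
Sorted (with $ < everything):
  sorted[0] = $sstrrrrt  (last char: 't')
  sorted[1] = rrrrt$sst  (last char: 't')
  sorted[2] = rrrt$sstr  (last char: 'r')
  sorted[3] = rrt$sstrr  (last char: 'r')
  sorted[4] = rt$sstrrr  (last char: 'r')
  sorted[5] = sstrrrrt$  (last char: '$')
  sorted[6] = strrrrt$s  (last char: 's')
  sorted[7] = t$sstrrrr  (last char: 'r')
  sorted[8] = trrrrt$ss  (last char: 's')
Last column: ttrrr$srs
Original string S is at sorted index 5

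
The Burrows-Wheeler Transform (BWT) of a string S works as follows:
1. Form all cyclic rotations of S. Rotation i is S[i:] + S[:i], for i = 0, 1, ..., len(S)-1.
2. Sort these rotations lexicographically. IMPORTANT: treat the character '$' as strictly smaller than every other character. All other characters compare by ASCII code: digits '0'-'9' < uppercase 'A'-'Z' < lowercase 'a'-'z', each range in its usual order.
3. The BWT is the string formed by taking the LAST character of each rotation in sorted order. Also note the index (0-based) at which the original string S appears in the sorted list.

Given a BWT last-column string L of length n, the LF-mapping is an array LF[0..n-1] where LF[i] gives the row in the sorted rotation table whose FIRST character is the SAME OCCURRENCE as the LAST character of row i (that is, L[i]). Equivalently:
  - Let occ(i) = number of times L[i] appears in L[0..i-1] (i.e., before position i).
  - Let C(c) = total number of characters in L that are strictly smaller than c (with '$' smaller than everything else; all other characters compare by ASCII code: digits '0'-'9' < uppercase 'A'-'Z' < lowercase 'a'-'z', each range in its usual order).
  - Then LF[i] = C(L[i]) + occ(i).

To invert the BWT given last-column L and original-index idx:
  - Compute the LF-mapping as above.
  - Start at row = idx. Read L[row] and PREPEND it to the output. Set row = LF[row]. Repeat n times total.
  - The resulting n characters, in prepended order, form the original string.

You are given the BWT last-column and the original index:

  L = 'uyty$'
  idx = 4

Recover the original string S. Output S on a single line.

Answer: yytu$

Derivation:
LF mapping: 2 3 1 4 0
Walk LF starting at row 4, prepending L[row]:
  step 1: row=4, L[4]='$', prepend. Next row=LF[4]=0
  step 2: row=0, L[0]='u', prepend. Next row=LF[0]=2
  step 3: row=2, L[2]='t', prepend. Next row=LF[2]=1
  step 4: row=1, L[1]='y', prepend. Next row=LF[1]=3
  step 5: row=3, L[3]='y', prepend. Next row=LF[3]=4
Reversed output: yytu$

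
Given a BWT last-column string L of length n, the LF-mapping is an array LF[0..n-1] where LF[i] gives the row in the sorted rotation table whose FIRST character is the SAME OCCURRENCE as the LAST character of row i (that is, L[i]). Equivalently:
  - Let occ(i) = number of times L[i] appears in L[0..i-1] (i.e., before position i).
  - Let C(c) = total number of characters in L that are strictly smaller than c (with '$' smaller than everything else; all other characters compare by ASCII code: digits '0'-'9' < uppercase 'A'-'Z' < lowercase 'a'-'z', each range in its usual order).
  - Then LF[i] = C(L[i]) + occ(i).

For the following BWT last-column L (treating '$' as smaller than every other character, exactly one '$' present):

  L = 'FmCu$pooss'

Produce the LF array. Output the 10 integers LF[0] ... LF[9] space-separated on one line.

Answer: 2 3 1 9 0 6 4 5 7 8

Derivation:
Char counts: '$':1, 'C':1, 'F':1, 'm':1, 'o':2, 'p':1, 's':2, 'u':1
C (first-col start): C('$')=0, C('C')=1, C('F')=2, C('m')=3, C('o')=4, C('p')=6, C('s')=7, C('u')=9
L[0]='F': occ=0, LF[0]=C('F')+0=2+0=2
L[1]='m': occ=0, LF[1]=C('m')+0=3+0=3
L[2]='C': occ=0, LF[2]=C('C')+0=1+0=1
L[3]='u': occ=0, LF[3]=C('u')+0=9+0=9
L[4]='$': occ=0, LF[4]=C('$')+0=0+0=0
L[5]='p': occ=0, LF[5]=C('p')+0=6+0=6
L[6]='o': occ=0, LF[6]=C('o')+0=4+0=4
L[7]='o': occ=1, LF[7]=C('o')+1=4+1=5
L[8]='s': occ=0, LF[8]=C('s')+0=7+0=7
L[9]='s': occ=1, LF[9]=C('s')+1=7+1=8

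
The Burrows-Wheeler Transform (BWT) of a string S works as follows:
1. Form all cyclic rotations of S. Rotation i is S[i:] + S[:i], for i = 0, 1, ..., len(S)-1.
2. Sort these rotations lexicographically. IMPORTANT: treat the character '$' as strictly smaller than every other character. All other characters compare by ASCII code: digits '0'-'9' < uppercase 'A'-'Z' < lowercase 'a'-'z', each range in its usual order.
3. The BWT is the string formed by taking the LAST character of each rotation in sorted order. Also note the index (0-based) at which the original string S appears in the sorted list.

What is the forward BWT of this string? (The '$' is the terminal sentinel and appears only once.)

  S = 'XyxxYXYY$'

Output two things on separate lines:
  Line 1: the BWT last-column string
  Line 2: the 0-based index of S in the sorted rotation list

All 9 rotations (rotation i = S[i:]+S[:i]):
  rot[0] = XyxxYXYY$
  rot[1] = yxxYXYY$X
  rot[2] = xxYXYY$Xy
  rot[3] = xYXYY$Xyx
  rot[4] = YXYY$Xyxx
  rot[5] = XYY$XyxxY
  rot[6] = YY$XyxxYX
  rot[7] = Y$XyxxYXY
  rot[8] = $XyxxYXYY
Sorted (with $ < everything):
  sorted[0] = $XyxxYXYY  (last char: 'Y')
  sorted[1] = XYY$XyxxY  (last char: 'Y')
  sorted[2] = XyxxYXYY$  (last char: '$')
  sorted[3] = Y$XyxxYXY  (last char: 'Y')
  sorted[4] = YXYY$Xyxx  (last char: 'x')
  sorted[5] = YY$XyxxYX  (last char: 'X')
  sorted[6] = xYXYY$Xyx  (last char: 'x')
  sorted[7] = xxYXYY$Xy  (last char: 'y')
  sorted[8] = yxxYXYY$X  (last char: 'X')
Last column: YY$YxXxyX
Original string S is at sorted index 2

Answer: YY$YxXxyX
2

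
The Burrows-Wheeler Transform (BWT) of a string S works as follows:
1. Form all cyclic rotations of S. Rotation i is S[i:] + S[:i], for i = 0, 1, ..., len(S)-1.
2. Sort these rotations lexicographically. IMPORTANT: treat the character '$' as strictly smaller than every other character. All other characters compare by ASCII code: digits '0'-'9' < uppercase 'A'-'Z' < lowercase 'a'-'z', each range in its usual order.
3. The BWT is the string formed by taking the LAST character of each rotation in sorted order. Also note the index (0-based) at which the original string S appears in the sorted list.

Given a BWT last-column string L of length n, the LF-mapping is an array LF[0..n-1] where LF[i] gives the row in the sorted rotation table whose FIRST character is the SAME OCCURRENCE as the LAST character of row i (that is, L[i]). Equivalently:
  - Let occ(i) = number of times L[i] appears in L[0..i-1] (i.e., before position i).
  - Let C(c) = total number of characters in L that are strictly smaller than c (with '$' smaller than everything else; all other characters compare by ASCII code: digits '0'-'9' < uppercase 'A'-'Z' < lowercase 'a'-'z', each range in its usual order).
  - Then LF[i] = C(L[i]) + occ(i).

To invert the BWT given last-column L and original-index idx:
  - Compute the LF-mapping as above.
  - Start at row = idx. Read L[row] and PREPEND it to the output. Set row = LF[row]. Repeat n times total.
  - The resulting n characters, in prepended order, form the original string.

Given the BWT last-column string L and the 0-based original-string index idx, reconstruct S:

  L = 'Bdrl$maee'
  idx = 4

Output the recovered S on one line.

Answer: emeraldB$

Derivation:
LF mapping: 1 3 8 6 0 7 2 4 5
Walk LF starting at row 4, prepending L[row]:
  step 1: row=4, L[4]='$', prepend. Next row=LF[4]=0
  step 2: row=0, L[0]='B', prepend. Next row=LF[0]=1
  step 3: row=1, L[1]='d', prepend. Next row=LF[1]=3
  step 4: row=3, L[3]='l', prepend. Next row=LF[3]=6
  step 5: row=6, L[6]='a', prepend. Next row=LF[6]=2
  step 6: row=2, L[2]='r', prepend. Next row=LF[2]=8
  step 7: row=8, L[8]='e', prepend. Next row=LF[8]=5
  step 8: row=5, L[5]='m', prepend. Next row=LF[5]=7
  step 9: row=7, L[7]='e', prepend. Next row=LF[7]=4
Reversed output: emeraldB$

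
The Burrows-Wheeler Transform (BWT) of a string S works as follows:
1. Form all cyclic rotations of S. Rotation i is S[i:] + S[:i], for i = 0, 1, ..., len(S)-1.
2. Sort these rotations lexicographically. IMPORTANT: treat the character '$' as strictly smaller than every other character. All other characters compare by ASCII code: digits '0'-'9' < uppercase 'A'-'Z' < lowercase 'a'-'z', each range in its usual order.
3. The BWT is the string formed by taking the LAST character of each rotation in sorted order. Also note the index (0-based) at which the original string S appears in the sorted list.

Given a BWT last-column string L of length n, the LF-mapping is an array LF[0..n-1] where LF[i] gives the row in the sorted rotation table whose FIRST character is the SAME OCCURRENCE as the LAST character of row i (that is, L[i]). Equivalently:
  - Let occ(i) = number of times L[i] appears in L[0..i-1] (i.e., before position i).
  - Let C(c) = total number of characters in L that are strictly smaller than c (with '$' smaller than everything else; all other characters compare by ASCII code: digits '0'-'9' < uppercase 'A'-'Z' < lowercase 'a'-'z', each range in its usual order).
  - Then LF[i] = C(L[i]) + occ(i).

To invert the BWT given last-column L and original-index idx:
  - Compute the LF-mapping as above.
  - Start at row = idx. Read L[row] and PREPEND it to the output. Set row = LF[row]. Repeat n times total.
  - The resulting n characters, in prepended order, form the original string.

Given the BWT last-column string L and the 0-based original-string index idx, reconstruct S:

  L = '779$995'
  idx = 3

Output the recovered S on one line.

Answer: 759997$

Derivation:
LF mapping: 2 3 4 0 5 6 1
Walk LF starting at row 3, prepending L[row]:
  step 1: row=3, L[3]='$', prepend. Next row=LF[3]=0
  step 2: row=0, L[0]='7', prepend. Next row=LF[0]=2
  step 3: row=2, L[2]='9', prepend. Next row=LF[2]=4
  step 4: row=4, L[4]='9', prepend. Next row=LF[4]=5
  step 5: row=5, L[5]='9', prepend. Next row=LF[5]=6
  step 6: row=6, L[6]='5', prepend. Next row=LF[6]=1
  step 7: row=1, L[1]='7', prepend. Next row=LF[1]=3
Reversed output: 759997$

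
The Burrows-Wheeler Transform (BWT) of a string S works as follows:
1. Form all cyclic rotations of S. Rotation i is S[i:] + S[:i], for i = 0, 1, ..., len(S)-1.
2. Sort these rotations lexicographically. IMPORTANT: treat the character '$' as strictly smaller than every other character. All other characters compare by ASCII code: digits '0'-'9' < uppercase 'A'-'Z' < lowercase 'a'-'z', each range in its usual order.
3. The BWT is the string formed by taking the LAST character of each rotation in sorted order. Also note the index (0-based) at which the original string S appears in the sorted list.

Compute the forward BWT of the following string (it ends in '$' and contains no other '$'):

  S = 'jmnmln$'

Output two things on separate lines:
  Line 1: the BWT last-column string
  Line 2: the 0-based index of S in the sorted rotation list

All 7 rotations (rotation i = S[i:]+S[:i]):
  rot[0] = jmnmln$
  rot[1] = mnmln$j
  rot[2] = nmln$jm
  rot[3] = mln$jmn
  rot[4] = ln$jmnm
  rot[5] = n$jmnml
  rot[6] = $jmnmln
Sorted (with $ < everything):
  sorted[0] = $jmnmln  (last char: 'n')
  sorted[1] = jmnmln$  (last char: '$')
  sorted[2] = ln$jmnm  (last char: 'm')
  sorted[3] = mln$jmn  (last char: 'n')
  sorted[4] = mnmln$j  (last char: 'j')
  sorted[5] = n$jmnml  (last char: 'l')
  sorted[6] = nmln$jm  (last char: 'm')
Last column: n$mnjlm
Original string S is at sorted index 1

Answer: n$mnjlm
1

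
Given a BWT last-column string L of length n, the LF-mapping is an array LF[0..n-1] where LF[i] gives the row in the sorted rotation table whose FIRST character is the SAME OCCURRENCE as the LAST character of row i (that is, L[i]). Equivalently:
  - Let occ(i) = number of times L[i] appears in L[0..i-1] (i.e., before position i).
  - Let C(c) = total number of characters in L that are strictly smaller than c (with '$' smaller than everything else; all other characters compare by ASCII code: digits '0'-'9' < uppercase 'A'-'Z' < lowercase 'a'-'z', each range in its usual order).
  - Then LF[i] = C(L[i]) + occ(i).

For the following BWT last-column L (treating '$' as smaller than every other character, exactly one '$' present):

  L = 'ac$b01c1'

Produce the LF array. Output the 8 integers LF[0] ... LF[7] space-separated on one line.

Answer: 4 6 0 5 1 2 7 3

Derivation:
Char counts: '$':1, '0':1, '1':2, 'a':1, 'b':1, 'c':2
C (first-col start): C('$')=0, C('0')=1, C('1')=2, C('a')=4, C('b')=5, C('c')=6
L[0]='a': occ=0, LF[0]=C('a')+0=4+0=4
L[1]='c': occ=0, LF[1]=C('c')+0=6+0=6
L[2]='$': occ=0, LF[2]=C('$')+0=0+0=0
L[3]='b': occ=0, LF[3]=C('b')+0=5+0=5
L[4]='0': occ=0, LF[4]=C('0')+0=1+0=1
L[5]='1': occ=0, LF[5]=C('1')+0=2+0=2
L[6]='c': occ=1, LF[6]=C('c')+1=6+1=7
L[7]='1': occ=1, LF[7]=C('1')+1=2+1=3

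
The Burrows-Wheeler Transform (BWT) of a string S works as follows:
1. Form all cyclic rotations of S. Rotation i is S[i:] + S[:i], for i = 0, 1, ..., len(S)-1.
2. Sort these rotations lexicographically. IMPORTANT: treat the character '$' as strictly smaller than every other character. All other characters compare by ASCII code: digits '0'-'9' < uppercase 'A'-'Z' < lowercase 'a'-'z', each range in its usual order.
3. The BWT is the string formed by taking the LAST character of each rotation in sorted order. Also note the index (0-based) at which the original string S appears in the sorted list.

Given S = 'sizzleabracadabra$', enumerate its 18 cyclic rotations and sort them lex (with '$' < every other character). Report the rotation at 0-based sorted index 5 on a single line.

Answer: adabra$sizzleabrac

Derivation:
All 18 rotations (rotation i = S[i:]+S[:i]):
  rot[0] = sizzleabracadabra$
  rot[1] = izzleabracadabra$s
  rot[2] = zzleabracadabra$si
  rot[3] = zleabracadabra$siz
  rot[4] = leabracadabra$sizz
  rot[5] = eabracadabra$sizzl
  rot[6] = abracadabra$sizzle
  rot[7] = bracadabra$sizzlea
  rot[8] = racadabra$sizzleab
  rot[9] = acadabra$sizzleabr
  rot[10] = cadabra$sizzleabra
  rot[11] = adabra$sizzleabrac
  rot[12] = dabra$sizzleabraca
  rot[13] = abra$sizzleabracad
  rot[14] = bra$sizzleabracada
  rot[15] = ra$sizzleabracadab
  rot[16] = a$sizzleabracadabr
  rot[17] = $sizzleabracadabra
Sorted (with $ < everything):
  sorted[0] = $sizzleabracadabra
  sorted[1] = a$sizzleabracadabr
  sorted[2] = abra$sizzleabracad
  sorted[3] = abracadabra$sizzle
  sorted[4] = acadabra$sizzleabr
  sorted[5] = adabra$sizzleabrac
  sorted[6] = bra$sizzleabracada
  sorted[7] = bracadabra$sizzlea
  sorted[8] = cadabra$sizzleabra
  sorted[9] = dabra$sizzleabraca
  sorted[10] = eabracadabra$sizzl
  sorted[11] = izzleabracadabra$s
  sorted[12] = leabracadabra$sizz
  sorted[13] = ra$sizzleabracadab
  sorted[14] = racadabra$sizzleab
  sorted[15] = sizzleabracadabra$
  sorted[16] = zleabracadabra$siz
  sorted[17] = zzleabracadabra$si
sorted[5] = adabra$sizzleabrac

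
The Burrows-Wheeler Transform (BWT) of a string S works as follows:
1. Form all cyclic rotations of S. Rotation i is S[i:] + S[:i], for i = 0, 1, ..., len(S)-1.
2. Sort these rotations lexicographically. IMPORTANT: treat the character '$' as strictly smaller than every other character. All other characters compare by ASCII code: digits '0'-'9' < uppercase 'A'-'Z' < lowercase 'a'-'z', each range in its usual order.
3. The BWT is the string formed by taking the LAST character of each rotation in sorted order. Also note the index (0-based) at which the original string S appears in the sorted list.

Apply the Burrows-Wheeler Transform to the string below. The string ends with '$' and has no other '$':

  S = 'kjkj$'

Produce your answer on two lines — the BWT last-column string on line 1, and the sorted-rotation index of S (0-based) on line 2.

All 5 rotations (rotation i = S[i:]+S[:i]):
  rot[0] = kjkj$
  rot[1] = jkj$k
  rot[2] = kj$kj
  rot[3] = j$kjk
  rot[4] = $kjkj
Sorted (with $ < everything):
  sorted[0] = $kjkj  (last char: 'j')
  sorted[1] = j$kjk  (last char: 'k')
  sorted[2] = jkj$k  (last char: 'k')
  sorted[3] = kj$kj  (last char: 'j')
  sorted[4] = kjkj$  (last char: '$')
Last column: jkkj$
Original string S is at sorted index 4

Answer: jkkj$
4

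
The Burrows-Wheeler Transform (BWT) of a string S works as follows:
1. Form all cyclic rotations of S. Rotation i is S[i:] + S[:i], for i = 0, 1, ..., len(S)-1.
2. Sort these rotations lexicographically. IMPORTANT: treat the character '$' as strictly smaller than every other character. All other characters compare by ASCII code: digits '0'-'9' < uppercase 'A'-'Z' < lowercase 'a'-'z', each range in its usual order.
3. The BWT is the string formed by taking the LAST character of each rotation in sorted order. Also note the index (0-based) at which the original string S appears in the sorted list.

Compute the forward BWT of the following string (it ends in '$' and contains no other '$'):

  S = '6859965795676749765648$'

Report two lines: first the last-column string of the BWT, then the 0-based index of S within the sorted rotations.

Answer: 867696857975$6965467945
12

Derivation:
All 23 rotations (rotation i = S[i:]+S[:i]):
  rot[0] = 6859965795676749765648$
  rot[1] = 859965795676749765648$6
  rot[2] = 59965795676749765648$68
  rot[3] = 9965795676749765648$685
  rot[4] = 965795676749765648$6859
  rot[5] = 65795676749765648$68599
  rot[6] = 5795676749765648$685996
  rot[7] = 795676749765648$6859965
  rot[8] = 95676749765648$68599657
  rot[9] = 5676749765648$685996579
  rot[10] = 676749765648$6859965795
  rot[11] = 76749765648$68599657956
  rot[12] = 6749765648$685996579567
  rot[13] = 749765648$6859965795676
  rot[14] = 49765648$68599657956767
  rot[15] = 9765648$685996579567674
  rot[16] = 765648$6859965795676749
  rot[17] = 65648$68599657956767497
  rot[18] = 5648$685996579567674976
  rot[19] = 648$6859965795676749765
  rot[20] = 48$68599657956767497656
  rot[21] = 8$685996579567674976564
  rot[22] = $6859965795676749765648
Sorted (with $ < everything):
  sorted[0] = $6859965795676749765648  (last char: '8')
  sorted[1] = 48$68599657956767497656  (last char: '6')
  sorted[2] = 49765648$68599657956767  (last char: '7')
  sorted[3] = 5648$685996579567674976  (last char: '6')
  sorted[4] = 5676749765648$685996579  (last char: '9')
  sorted[5] = 5795676749765648$685996  (last char: '6')
  sorted[6] = 59965795676749765648$68  (last char: '8')
  sorted[7] = 648$6859965795676749765  (last char: '5')
  sorted[8] = 65648$68599657956767497  (last char: '7')
  sorted[9] = 65795676749765648$68599  (last char: '9')
  sorted[10] = 6749765648$685996579567  (last char: '7')
  sorted[11] = 676749765648$6859965795  (last char: '5')
  sorted[12] = 6859965795676749765648$  (last char: '$')
  sorted[13] = 749765648$6859965795676  (last char: '6')
  sorted[14] = 765648$6859965795676749  (last char: '9')
  sorted[15] = 76749765648$68599657956  (last char: '6')
  sorted[16] = 795676749765648$6859965  (last char: '5')
  sorted[17] = 8$685996579567674976564  (last char: '4')
  sorted[18] = 859965795676749765648$6  (last char: '6')
  sorted[19] = 95676749765648$68599657  (last char: '7')
  sorted[20] = 965795676749765648$6859  (last char: '9')
  sorted[21] = 9765648$685996579567674  (last char: '4')
  sorted[22] = 9965795676749765648$685  (last char: '5')
Last column: 867696857975$6965467945
Original string S is at sorted index 12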